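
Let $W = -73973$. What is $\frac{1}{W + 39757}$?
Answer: $- \frac{1}{34216} \approx -2.9226 \cdot 10^{-5}$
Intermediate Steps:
$\frac{1}{W + 39757} = \frac{1}{-73973 + 39757} = \frac{1}{-34216} = - \frac{1}{34216}$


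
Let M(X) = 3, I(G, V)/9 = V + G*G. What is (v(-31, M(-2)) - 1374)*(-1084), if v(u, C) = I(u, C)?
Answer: -7915368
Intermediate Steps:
I(G, V) = 9*V + 9*G**2 (I(G, V) = 9*(V + G*G) = 9*(V + G**2) = 9*V + 9*G**2)
v(u, C) = 9*C + 9*u**2
(v(-31, M(-2)) - 1374)*(-1084) = ((9*3 + 9*(-31)**2) - 1374)*(-1084) = ((27 + 9*961) - 1374)*(-1084) = ((27 + 8649) - 1374)*(-1084) = (8676 - 1374)*(-1084) = 7302*(-1084) = -7915368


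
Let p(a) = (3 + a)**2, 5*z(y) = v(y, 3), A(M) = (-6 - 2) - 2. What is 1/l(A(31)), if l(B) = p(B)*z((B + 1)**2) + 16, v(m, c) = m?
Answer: 5/4049 ≈ 0.0012349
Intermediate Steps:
A(M) = -10 (A(M) = -8 - 2 = -10)
z(y) = y/5
l(B) = 16 + (1 + B)**2*(3 + B)**2/5 (l(B) = (3 + B)**2*((B + 1)**2/5) + 16 = (3 + B)**2*((1 + B)**2/5) + 16 = (1 + B)**2*(3 + B)**2/5 + 16 = 16 + (1 + B)**2*(3 + B)**2/5)
1/l(A(31)) = 1/(16 + (1 - 10)**2*(3 - 10)**2/5) = 1/(16 + (1/5)*(-9)**2*(-7)**2) = 1/(16 + (1/5)*81*49) = 1/(16 + 3969/5) = 1/(4049/5) = 5/4049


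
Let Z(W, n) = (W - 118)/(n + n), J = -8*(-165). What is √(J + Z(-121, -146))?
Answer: 7*√574583/146 ≈ 36.343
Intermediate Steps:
J = 1320
Z(W, n) = (-118 + W)/(2*n) (Z(W, n) = (-118 + W)/((2*n)) = (-118 + W)*(1/(2*n)) = (-118 + W)/(2*n))
√(J + Z(-121, -146)) = √(1320 + (½)*(-118 - 121)/(-146)) = √(1320 + (½)*(-1/146)*(-239)) = √(1320 + 239/292) = √(385679/292) = 7*√574583/146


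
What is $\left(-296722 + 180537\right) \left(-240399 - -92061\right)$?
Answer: $17234650530$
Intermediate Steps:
$\left(-296722 + 180537\right) \left(-240399 - -92061\right) = - 116185 \left(-240399 + 92061\right) = \left(-116185\right) \left(-148338\right) = 17234650530$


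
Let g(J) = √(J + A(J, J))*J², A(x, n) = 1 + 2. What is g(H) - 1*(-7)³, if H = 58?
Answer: 343 + 3364*√61 ≈ 26617.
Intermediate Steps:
A(x, n) = 3
g(J) = J²*√(3 + J) (g(J) = √(J + 3)*J² = √(3 + J)*J² = J²*√(3 + J))
g(H) - 1*(-7)³ = 58²*√(3 + 58) - 1*(-7)³ = 3364*√61 - 1*(-343) = 3364*√61 + 343 = 343 + 3364*√61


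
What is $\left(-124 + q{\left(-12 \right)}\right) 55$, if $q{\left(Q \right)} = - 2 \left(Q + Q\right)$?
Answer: $-4180$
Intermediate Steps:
$q{\left(Q \right)} = - 4 Q$ ($q{\left(Q \right)} = - 2 \cdot 2 Q = - 4 Q$)
$\left(-124 + q{\left(-12 \right)}\right) 55 = \left(-124 - -48\right) 55 = \left(-124 + 48\right) 55 = \left(-76\right) 55 = -4180$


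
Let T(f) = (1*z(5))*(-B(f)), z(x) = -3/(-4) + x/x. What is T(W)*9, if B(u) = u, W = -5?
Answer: 315/4 ≈ 78.750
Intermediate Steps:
z(x) = 7/4 (z(x) = -3*(-¼) + 1 = ¾ + 1 = 7/4)
T(f) = -7*f/4 (T(f) = (1*(7/4))*(-f) = 7*(-f)/4 = -7*f/4)
T(W)*9 = -7/4*(-5)*9 = (35/4)*9 = 315/4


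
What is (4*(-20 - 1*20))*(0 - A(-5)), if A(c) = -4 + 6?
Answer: 320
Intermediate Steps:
A(c) = 2
(4*(-20 - 1*20))*(0 - A(-5)) = (4*(-20 - 1*20))*(0 - 1*2) = (4*(-20 - 20))*(0 - 2) = (4*(-40))*(-2) = -160*(-2) = 320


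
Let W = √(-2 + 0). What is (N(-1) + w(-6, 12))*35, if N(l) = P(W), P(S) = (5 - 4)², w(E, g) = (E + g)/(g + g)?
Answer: 175/4 ≈ 43.750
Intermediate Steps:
w(E, g) = (E + g)/(2*g) (w(E, g) = (E + g)/((2*g)) = (E + g)*(1/(2*g)) = (E + g)/(2*g))
W = I*√2 (W = √(-2) = I*√2 ≈ 1.4142*I)
P(S) = 1 (P(S) = 1² = 1)
N(l) = 1
(N(-1) + w(-6, 12))*35 = (1 + (½)*(-6 + 12)/12)*35 = (1 + (½)*(1/12)*6)*35 = (1 + ¼)*35 = (5/4)*35 = 175/4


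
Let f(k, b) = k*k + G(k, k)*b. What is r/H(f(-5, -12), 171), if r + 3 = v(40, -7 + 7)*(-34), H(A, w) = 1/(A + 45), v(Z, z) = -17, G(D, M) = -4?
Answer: 67850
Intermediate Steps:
f(k, b) = k² - 4*b (f(k, b) = k*k - 4*b = k² - 4*b)
H(A, w) = 1/(45 + A)
r = 575 (r = -3 - 17*(-34) = -3 + 578 = 575)
r/H(f(-5, -12), 171) = 575/(1/(45 + ((-5)² - 4*(-12)))) = 575/(1/(45 + (25 + 48))) = 575/(1/(45 + 73)) = 575/(1/118) = 575*118 = 67850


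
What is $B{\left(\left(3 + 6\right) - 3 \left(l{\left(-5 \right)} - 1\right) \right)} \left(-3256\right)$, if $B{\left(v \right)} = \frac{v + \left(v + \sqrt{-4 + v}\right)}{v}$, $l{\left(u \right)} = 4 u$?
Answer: $-6512 - \frac{814 \sqrt{17}}{9} \approx -6884.9$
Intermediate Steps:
$B{\left(v \right)} = \frac{\sqrt{-4 + v} + 2 v}{v}$
$B{\left(\left(3 + 6\right) - 3 \left(l{\left(-5 \right)} - 1\right) \right)} \left(-3256\right) = \left(2 + \frac{\sqrt{-4 - \left(-9 + 3 \left(4 \left(-5\right) - 1\right)\right)}}{\left(3 + 6\right) - 3 \left(4 \left(-5\right) - 1\right)}\right) \left(-3256\right) = \left(2 + \frac{\sqrt{-4 - \left(-9 + 3 \left(-20 - 1\right)\right)}}{9 - 3 \left(-20 - 1\right)}\right) \left(-3256\right) = \left(2 + \frac{\sqrt{-4 + \left(9 - -63\right)}}{9 - -63}\right) \left(-3256\right) = \left(2 + \frac{\sqrt{-4 + \left(9 + 63\right)}}{9 + 63}\right) \left(-3256\right) = \left(2 + \frac{\sqrt{-4 + 72}}{72}\right) \left(-3256\right) = \left(2 + \frac{\sqrt{68}}{72}\right) \left(-3256\right) = \left(2 + \frac{2 \sqrt{17}}{72}\right) \left(-3256\right) = \left(2 + \frac{\sqrt{17}}{36}\right) \left(-3256\right) = -6512 - \frac{814 \sqrt{17}}{9}$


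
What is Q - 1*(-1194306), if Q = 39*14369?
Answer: 1754697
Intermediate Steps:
Q = 560391
Q - 1*(-1194306) = 560391 - 1*(-1194306) = 560391 + 1194306 = 1754697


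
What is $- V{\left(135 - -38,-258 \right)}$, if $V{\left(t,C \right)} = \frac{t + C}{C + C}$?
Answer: $- \frac{85}{516} \approx -0.16473$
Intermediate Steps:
$V{\left(t,C \right)} = \frac{C + t}{2 C}$
$- V{\left(135 - -38,-258 \right)} = - \frac{-258 + \left(135 - -38\right)}{2 \left(-258\right)} = - \frac{\left(-1\right) \left(-258 + \left(135 + 38\right)\right)}{2 \cdot 258} = - \frac{\left(-1\right) \left(-258 + 173\right)}{2 \cdot 258} = - \frac{\left(-1\right) \left(-85\right)}{2 \cdot 258} = \left(-1\right) \frac{85}{516} = - \frac{85}{516}$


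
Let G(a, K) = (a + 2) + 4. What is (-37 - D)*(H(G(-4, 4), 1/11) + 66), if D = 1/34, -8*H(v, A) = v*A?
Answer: -3654877/1496 ≈ -2443.1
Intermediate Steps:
G(a, K) = 6 + a (G(a, K) = (2 + a) + 4 = 6 + a)
H(v, A) = -A*v/8 (H(v, A) = -v*A/8 = -A*v/8)
D = 1/34 ≈ 0.029412
(-37 - D)*(H(G(-4, 4), 1/11) + 66) = (-37 - 1*1/34)*(-⅛*(6 - 4)/11 + 66) = (-37 - 1/34)*(-⅛*1/11*2 + 66) = -1259*(-1/44 + 66)/34 = -1259/34*2903/44 = -3654877/1496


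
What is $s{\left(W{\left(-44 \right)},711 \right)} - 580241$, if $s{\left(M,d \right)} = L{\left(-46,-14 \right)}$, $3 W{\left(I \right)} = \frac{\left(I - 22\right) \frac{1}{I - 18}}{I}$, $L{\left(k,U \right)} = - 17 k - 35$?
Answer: $-579494$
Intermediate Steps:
$L{\left(k,U \right)} = -35 - 17 k$
$W{\left(I \right)} = \frac{-22 + I}{3 I \left(-18 + I\right)}$ ($W{\left(I \right)} = \frac{\frac{I - 22}{I - 18} \frac{1}{I}}{3} = \frac{\frac{-22 + I}{-18 + I} \frac{1}{I}}{3} = \frac{\frac{1}{I} \frac{1}{-18 + I} \left(-22 + I\right)}{3} = \frac{-22 + I}{3 I \left(-18 + I\right)}$)
$s{\left(M,d \right)} = 747$ ($s{\left(M,d \right)} = -35 - -782 = -35 + 782 = 747$)
$s{\left(W{\left(-44 \right)},711 \right)} - 580241 = 747 - 580241 = -579494$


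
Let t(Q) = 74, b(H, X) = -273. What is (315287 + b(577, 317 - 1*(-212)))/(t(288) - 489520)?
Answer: -157507/244723 ≈ -0.64361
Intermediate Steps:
(315287 + b(577, 317 - 1*(-212)))/(t(288) - 489520) = (315287 - 273)/(74 - 489520) = 315014/(-489446) = 315014*(-1/489446) = -157507/244723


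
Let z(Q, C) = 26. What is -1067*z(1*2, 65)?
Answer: -27742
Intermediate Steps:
-1067*z(1*2, 65) = -1067*26 = -27742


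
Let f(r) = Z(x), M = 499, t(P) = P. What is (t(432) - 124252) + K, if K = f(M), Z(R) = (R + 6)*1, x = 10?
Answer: -123804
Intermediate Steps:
Z(R) = 6 + R (Z(R) = (6 + R)*1 = 6 + R)
f(r) = 16 (f(r) = 6 + 10 = 16)
K = 16
(t(432) - 124252) + K = (432 - 124252) + 16 = -123820 + 16 = -123804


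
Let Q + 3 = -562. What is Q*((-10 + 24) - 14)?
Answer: 0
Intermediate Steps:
Q = -565 (Q = -3 - 562 = -565)
Q*((-10 + 24) - 14) = -565*((-10 + 24) - 14) = -565*(14 - 14) = -565*0 = 0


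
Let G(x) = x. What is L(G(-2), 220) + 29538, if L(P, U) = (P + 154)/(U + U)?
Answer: 1624609/55 ≈ 29538.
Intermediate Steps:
L(P, U) = (154 + P)/(2*U) (L(P, U) = (154 + P)/((2*U)) = (154 + P)*(1/(2*U)) = (154 + P)/(2*U))
L(G(-2), 220) + 29538 = (½)*(154 - 2)/220 + 29538 = (½)*(1/220)*152 + 29538 = 19/55 + 29538 = 1624609/55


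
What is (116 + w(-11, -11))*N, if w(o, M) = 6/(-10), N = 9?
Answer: 5193/5 ≈ 1038.6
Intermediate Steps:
w(o, M) = -⅗ (w(o, M) = 6*(-⅒) = -⅗)
(116 + w(-11, -11))*N = (116 - ⅗)*9 = (577/5)*9 = 5193/5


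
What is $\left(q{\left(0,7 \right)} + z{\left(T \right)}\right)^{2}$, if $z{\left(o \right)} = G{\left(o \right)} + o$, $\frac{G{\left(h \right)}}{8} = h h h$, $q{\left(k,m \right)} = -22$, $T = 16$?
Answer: $1073348644$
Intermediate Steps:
$G{\left(h \right)} = 8 h^{3}$ ($G{\left(h \right)} = 8 h h h = 8 h^{2} h = 8 h^{3}$)
$z{\left(o \right)} = o + 8 o^{3}$ ($z{\left(o \right)} = 8 o^{3} + o = o + 8 o^{3}$)
$\left(q{\left(0,7 \right)} + z{\left(T \right)}\right)^{2} = \left(-22 + \left(16 + 8 \cdot 16^{3}\right)\right)^{2} = \left(-22 + \left(16 + 8 \cdot 4096\right)\right)^{2} = \left(-22 + \left(16 + 32768\right)\right)^{2} = \left(-22 + 32784\right)^{2} = 32762^{2} = 1073348644$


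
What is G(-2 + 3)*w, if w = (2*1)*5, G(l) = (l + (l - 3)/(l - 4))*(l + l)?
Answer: 100/3 ≈ 33.333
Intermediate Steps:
G(l) = 2*l*(l + (-3 + l)/(-4 + l)) (G(l) = (l + (-3 + l)/(-4 + l))*(2*l) = 2*l*(l + (-3 + l)/(-4 + l)))
w = 10 (w = 2*5 = 10)
G(-2 + 3)*w = (2*(-2 + 3)*(-3 + (-2 + 3)² - 3*(-2 + 3))/(-4 + (-2 + 3)))*10 = (2*1*(-3 + 1² - 3*1)/(-4 + 1))*10 = (2*1*(-3 + 1 - 3)/(-3))*10 = (2*1*(-⅓)*(-5))*10 = (10/3)*10 = 100/3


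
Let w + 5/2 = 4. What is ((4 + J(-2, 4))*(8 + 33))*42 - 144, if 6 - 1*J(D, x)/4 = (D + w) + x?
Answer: 23964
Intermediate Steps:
w = 3/2 (w = -5/2 + 4 = 3/2 ≈ 1.5000)
J(D, x) = 18 - 4*D - 4*x (J(D, x) = 24 - 4*((D + 3/2) + x) = 24 - 4*((3/2 + D) + x) = 24 - 4*(3/2 + D + x) = 24 + (-6 - 4*D - 4*x) = 18 - 4*D - 4*x)
((4 + J(-2, 4))*(8 + 33))*42 - 144 = ((4 + (18 - 4*(-2) - 4*4))*(8 + 33))*42 - 144 = ((4 + (18 + 8 - 16))*41)*42 - 144 = ((4 + 10)*41)*42 - 144 = (14*41)*42 - 144 = 574*42 - 144 = 24108 - 144 = 23964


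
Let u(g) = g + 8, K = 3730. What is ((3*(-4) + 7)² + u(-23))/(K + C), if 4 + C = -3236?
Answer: 1/49 ≈ 0.020408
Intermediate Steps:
u(g) = 8 + g
C = -3240 (C = -4 - 3236 = -3240)
((3*(-4) + 7)² + u(-23))/(K + C) = ((3*(-4) + 7)² + (8 - 23))/(3730 - 3240) = ((-12 + 7)² - 15)/490 = ((-5)² - 15)*(1/490) = (25 - 15)*(1/490) = 10*(1/490) = 1/49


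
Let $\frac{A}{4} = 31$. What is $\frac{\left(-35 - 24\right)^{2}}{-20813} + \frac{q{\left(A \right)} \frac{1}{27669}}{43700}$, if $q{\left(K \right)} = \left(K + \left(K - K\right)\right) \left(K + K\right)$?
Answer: $- \frac{1052089984481}{6291433249725} \approx -0.16723$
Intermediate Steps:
$A = 124$ ($A = 4 \cdot 31 = 124$)
$q{\left(K \right)} = 2 K^{2}$ ($q{\left(K \right)} = \left(K + 0\right) 2 K = K 2 K = 2 K^{2}$)
$\frac{\left(-35 - 24\right)^{2}}{-20813} + \frac{q{\left(A \right)} \frac{1}{27669}}{43700} = \frac{\left(-35 - 24\right)^{2}}{-20813} + \frac{2 \cdot 124^{2} \cdot \frac{1}{27669}}{43700} = \left(-59\right)^{2} \left(- \frac{1}{20813}\right) + 2 \cdot 15376 \cdot \frac{1}{27669} \cdot \frac{1}{43700} = 3481 \left(- \frac{1}{20813}\right) + 30752 \cdot \frac{1}{27669} \cdot \frac{1}{43700} = - \frac{3481}{20813} + \frac{30752}{27669} \cdot \frac{1}{43700} = - \frac{3481}{20813} + \frac{7688}{302283825} = - \frac{1052089984481}{6291433249725}$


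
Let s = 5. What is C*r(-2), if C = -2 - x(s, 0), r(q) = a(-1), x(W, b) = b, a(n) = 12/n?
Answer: 24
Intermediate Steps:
r(q) = -12 (r(q) = 12/(-1) = 12*(-1) = -12)
C = -2 (C = -2 - 1*0 = -2 + 0 = -2)
C*r(-2) = -2*(-12) = 24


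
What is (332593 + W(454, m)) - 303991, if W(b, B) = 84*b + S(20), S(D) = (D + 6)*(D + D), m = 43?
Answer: 67778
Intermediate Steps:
S(D) = 2*D*(6 + D) (S(D) = (6 + D)*(2*D) = 2*D*(6 + D))
W(b, B) = 1040 + 84*b (W(b, B) = 84*b + 2*20*(6 + 20) = 84*b + 2*20*26 = 84*b + 1040 = 1040 + 84*b)
(332593 + W(454, m)) - 303991 = (332593 + (1040 + 84*454)) - 303991 = (332593 + (1040 + 38136)) - 303991 = (332593 + 39176) - 303991 = 371769 - 303991 = 67778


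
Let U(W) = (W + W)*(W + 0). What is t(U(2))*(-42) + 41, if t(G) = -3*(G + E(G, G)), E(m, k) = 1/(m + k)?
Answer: 8455/8 ≈ 1056.9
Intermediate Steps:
E(m, k) = 1/(k + m)
U(W) = 2*W**2 (U(W) = (2*W)*W = 2*W**2)
t(G) = -3*G - 3/(2*G) (t(G) = -3*(G + 1/(G + G)) = -3*(G + 1/(2*G)) = -3*G - 3/(2*G))
t(U(2))*(-42) + 41 = (-6*2**2 - 3/(2*(2*2**2)))*(-42) + 41 = (-6*4 - 3/(2*(2*4)))*(-42) + 41 = (-3*8 - 3/2/8)*(-42) + 41 = (-24 - 3/2*1/8)*(-42) + 41 = (-24 - 3/16)*(-42) + 41 = -387/16*(-42) + 41 = 8127/8 + 41 = 8455/8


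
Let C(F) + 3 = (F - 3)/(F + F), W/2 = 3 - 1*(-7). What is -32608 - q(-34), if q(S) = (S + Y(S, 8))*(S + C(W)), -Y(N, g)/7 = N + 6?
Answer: -533657/20 ≈ -26683.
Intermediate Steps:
Y(N, g) = -42 - 7*N (Y(N, g) = -7*(N + 6) = -7*(6 + N) = -42 - 7*N)
W = 20 (W = 2*(3 - 1*(-7)) = 2*(3 + 7) = 2*10 = 20)
C(F) = -3 + (-3 + F)/(2*F) (C(F) = -3 + (F - 3)/(F + F) = -3 + (-3 + F)/((2*F)) = -3 + (-3 + F)*(1/(2*F)) = -3 + (-3 + F)/(2*F))
q(S) = (-42 - 6*S)*(-103/40 + S) (q(S) = (S + (-42 - 7*S))*(S + (1/2)*(-3 - 5*20)/20) = (-42 - 6*S)*(S + (1/2)*(1/20)*(-3 - 100)) = (-42 - 6*S)*(S + (1/2)*(1/20)*(-103)) = (-42 - 6*S)*(S - 103/40) = (-42 - 6*S)*(-103/40 + S))
-32608 - q(-34) = -32608 - (2163/20 - 6*(-34)**2 - 531/20*(-34)) = -32608 - (2163/20 - 6*1156 + 9027/10) = -32608 - (2163/20 - 6936 + 9027/10) = -32608 - 1*(-118503/20) = -32608 + 118503/20 = -533657/20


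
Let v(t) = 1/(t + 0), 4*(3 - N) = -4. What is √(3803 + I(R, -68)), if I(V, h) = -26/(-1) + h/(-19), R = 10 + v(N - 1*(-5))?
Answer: 9*√17081/19 ≈ 61.908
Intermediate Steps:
N = 4 (N = 3 - ¼*(-4) = 3 + 1 = 4)
v(t) = 1/t
R = 91/9 (R = 10 + 1/(4 - 1*(-5)) = 10 + 1/(4 + 5) = 10 + 1/9 = 10 + ⅑ = 91/9 ≈ 10.111)
I(V, h) = 26 - h/19 (I(V, h) = -26*(-1) + h*(-1/19) = 26 - h/19)
√(3803 + I(R, -68)) = √(3803 + (26 - 1/19*(-68))) = √(3803 + (26 + 68/19)) = √(3803 + 562/19) = √(72819/19) = 9*√17081/19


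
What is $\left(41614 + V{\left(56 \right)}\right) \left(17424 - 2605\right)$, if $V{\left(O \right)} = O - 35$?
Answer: $616989065$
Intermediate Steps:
$V{\left(O \right)} = -35 + O$ ($V{\left(O \right)} = O - 35 = -35 + O$)
$\left(41614 + V{\left(56 \right)}\right) \left(17424 - 2605\right) = \left(41614 + \left(-35 + 56\right)\right) \left(17424 - 2605\right) = \left(41614 + 21\right) 14819 = 41635 \cdot 14819 = 616989065$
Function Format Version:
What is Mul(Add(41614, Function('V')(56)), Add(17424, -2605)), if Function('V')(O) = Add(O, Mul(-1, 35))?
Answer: 616989065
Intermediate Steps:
Function('V')(O) = Add(-35, O) (Function('V')(O) = Add(O, -35) = Add(-35, O))
Mul(Add(41614, Function('V')(56)), Add(17424, -2605)) = Mul(Add(41614, Add(-35, 56)), Add(17424, -2605)) = Mul(Add(41614, 21), 14819) = Mul(41635, 14819) = 616989065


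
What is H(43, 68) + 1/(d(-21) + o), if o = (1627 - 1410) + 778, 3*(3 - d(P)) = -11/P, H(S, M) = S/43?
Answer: 62926/62863 ≈ 1.0010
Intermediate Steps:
H(S, M) = S/43 (H(S, M) = S*(1/43) = S/43)
d(P) = 3 + 11/(3*P) (d(P) = 3 - (-11)/(3*P) = 3 + 11/(3*P))
o = 995 (o = 217 + 778 = 995)
H(43, 68) + 1/(d(-21) + o) = (1/43)*43 + 1/((3 + (11/3)/(-21)) + 995) = 1 + 1/((3 + (11/3)*(-1/21)) + 995) = 1 + 1/((3 - 11/63) + 995) = 1 + 1/(178/63 + 995) = 1 + 1/(62863/63) = 1 + 63/62863 = 62926/62863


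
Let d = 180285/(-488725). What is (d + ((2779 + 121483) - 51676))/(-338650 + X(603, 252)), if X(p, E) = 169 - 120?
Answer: -7094882513/33096554745 ≈ -0.21437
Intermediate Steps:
d = -36057/97745 (d = 180285*(-1/488725) = -36057/97745 ≈ -0.36889)
X(p, E) = 49
(d + ((2779 + 121483) - 51676))/(-338650 + X(603, 252)) = (-36057/97745 + ((2779 + 121483) - 51676))/(-338650 + 49) = (-36057/97745 + (124262 - 51676))/(-338601) = (-36057/97745 + 72586)*(-1/338601) = (7094882513/97745)*(-1/338601) = -7094882513/33096554745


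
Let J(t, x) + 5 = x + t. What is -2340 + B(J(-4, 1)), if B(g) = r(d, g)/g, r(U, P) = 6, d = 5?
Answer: -9363/4 ≈ -2340.8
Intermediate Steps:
J(t, x) = -5 + t + x (J(t, x) = -5 + (x + t) = -5 + (t + x) = -5 + t + x)
B(g) = 6/g
-2340 + B(J(-4, 1)) = -2340 + 6/(-5 - 4 + 1) = -2340 + 6/(-8) = -2340 + 6*(-1/8) = -2340 - 3/4 = -9363/4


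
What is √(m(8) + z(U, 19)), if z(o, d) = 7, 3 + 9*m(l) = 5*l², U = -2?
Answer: 2*√95/3 ≈ 6.4979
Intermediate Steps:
m(l) = -⅓ + 5*l²/9 (m(l) = -⅓ + (5*l²)/9 = -⅓ + 5*l²/9)
√(m(8) + z(U, 19)) = √((-⅓ + (5/9)*8²) + 7) = √((-⅓ + (5/9)*64) + 7) = √((-⅓ + 320/9) + 7) = √(317/9 + 7) = √(380/9) = 2*√95/3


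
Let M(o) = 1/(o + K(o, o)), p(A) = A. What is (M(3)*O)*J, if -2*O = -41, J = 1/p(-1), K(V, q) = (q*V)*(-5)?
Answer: 41/84 ≈ 0.48810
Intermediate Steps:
K(V, q) = -5*V*q (K(V, q) = (V*q)*(-5) = -5*V*q)
M(o) = 1/(o - 5*o²) (M(o) = 1/(o - 5*o*o) = 1/(o - 5*o²))
J = -1 (J = 1/(-1) = -1)
O = 41/2 (O = -½*(-41) = 41/2 ≈ 20.500)
(M(3)*O)*J = ((1/(3*(1 - 5*3)))*(41/2))*(-1) = ((1/(3*(1 - 15)))*(41/2))*(-1) = (((⅓)/(-14))*(41/2))*(-1) = (((⅓)*(-1/14))*(41/2))*(-1) = -1/42*41/2*(-1) = -41/84*(-1) = 41/84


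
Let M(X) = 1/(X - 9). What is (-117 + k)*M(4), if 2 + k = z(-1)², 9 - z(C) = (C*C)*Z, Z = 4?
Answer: 94/5 ≈ 18.800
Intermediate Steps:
M(X) = 1/(-9 + X)
z(C) = 9 - 4*C² (z(C) = 9 - C*C*4 = 9 - C²*4 = 9 - 4*C²)
k = 23 (k = -2 + (9 - 4*(-1)²)² = -2 + (9 - 4*1)² = -2 + (9 - 4)² = -2 + 5² = -2 + 25 = 23)
(-117 + k)*M(4) = (-117 + 23)/(-9 + 4) = -94/(-5) = -94*(-⅕) = 94/5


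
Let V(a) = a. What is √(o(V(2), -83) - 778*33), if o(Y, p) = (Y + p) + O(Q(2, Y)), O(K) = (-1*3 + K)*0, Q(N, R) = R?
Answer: I*√25755 ≈ 160.48*I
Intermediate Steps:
O(K) = 0 (O(K) = (-3 + K)*0 = 0)
o(Y, p) = Y + p (o(Y, p) = (Y + p) + 0 = Y + p)
√(o(V(2), -83) - 778*33) = √((2 - 83) - 778*33) = √(-81 - 25674) = √(-25755) = I*√25755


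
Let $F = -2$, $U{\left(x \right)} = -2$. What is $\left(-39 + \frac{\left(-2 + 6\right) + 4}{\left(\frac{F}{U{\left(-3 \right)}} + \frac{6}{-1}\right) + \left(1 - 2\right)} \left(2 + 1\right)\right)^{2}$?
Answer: $1849$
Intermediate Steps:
$\left(-39 + \frac{\left(-2 + 6\right) + 4}{\left(\frac{F}{U{\left(-3 \right)}} + \frac{6}{-1}\right) + \left(1 - 2\right)} \left(2 + 1\right)\right)^{2} = \left(-39 + \frac{\left(-2 + 6\right) + 4}{\left(- \frac{2}{-2} + \frac{6}{-1}\right) + \left(1 - 2\right)} \left(2 + 1\right)\right)^{2} = \left(-39 + \frac{4 + 4}{\left(\left(-2\right) \left(- \frac{1}{2}\right) + 6 \left(-1\right)\right) - 1} \cdot 3\right)^{2} = \left(-39 + \frac{8}{\left(1 - 6\right) - 1} \cdot 3\right)^{2} = \left(-39 + \frac{8}{-5 - 1} \cdot 3\right)^{2} = \left(-39 + \frac{8}{-6} \cdot 3\right)^{2} = \left(-39 + 8 \left(- \frac{1}{6}\right) 3\right)^{2} = \left(-39 - 4\right)^{2} = \left(-43\right)^{2} = 1849$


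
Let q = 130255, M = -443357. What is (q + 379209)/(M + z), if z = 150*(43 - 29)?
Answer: -509464/441257 ≈ -1.1546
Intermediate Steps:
z = 2100 (z = 150*14 = 2100)
(q + 379209)/(M + z) = (130255 + 379209)/(-443357 + 2100) = 509464/(-441257) = 509464*(-1/441257) = -509464/441257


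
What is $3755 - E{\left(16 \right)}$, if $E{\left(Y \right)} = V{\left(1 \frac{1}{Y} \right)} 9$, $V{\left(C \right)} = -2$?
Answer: $3773$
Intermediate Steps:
$E{\left(Y \right)} = -18$ ($E{\left(Y \right)} = \left(-2\right) 9 = -18$)
$3755 - E{\left(16 \right)} = 3755 - -18 = 3755 + 18 = 3773$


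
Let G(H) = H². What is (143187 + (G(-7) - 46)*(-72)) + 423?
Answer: 143394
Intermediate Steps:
(143187 + (G(-7) - 46)*(-72)) + 423 = (143187 + ((-7)² - 46)*(-72)) + 423 = (143187 + (49 - 46)*(-72)) + 423 = (143187 + 3*(-72)) + 423 = (143187 - 216) + 423 = 142971 + 423 = 143394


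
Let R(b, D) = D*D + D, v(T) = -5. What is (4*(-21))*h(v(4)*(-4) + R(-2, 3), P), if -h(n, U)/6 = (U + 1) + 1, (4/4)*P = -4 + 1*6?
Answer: 2016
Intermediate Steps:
R(b, D) = D + D² (R(b, D) = D² + D = D + D²)
P = 2 (P = -4 + 1*6 = -4 + 6 = 2)
h(n, U) = -12 - 6*U (h(n, U) = -6*((U + 1) + 1) = -6*((1 + U) + 1) = -6*(2 + U) = -12 - 6*U)
(4*(-21))*h(v(4)*(-4) + R(-2, 3), P) = (4*(-21))*(-12 - 6*2) = -84*(-12 - 12) = -84*(-24) = 2016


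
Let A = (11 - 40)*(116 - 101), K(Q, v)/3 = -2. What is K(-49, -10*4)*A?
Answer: 2610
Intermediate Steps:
K(Q, v) = -6 (K(Q, v) = 3*(-2) = -6)
A = -435 (A = -29*15 = -435)
K(-49, -10*4)*A = -6*(-435) = 2610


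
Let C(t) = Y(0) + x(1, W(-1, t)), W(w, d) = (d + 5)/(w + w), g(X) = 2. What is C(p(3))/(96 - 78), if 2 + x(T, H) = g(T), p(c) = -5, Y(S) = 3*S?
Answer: 0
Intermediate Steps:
W(w, d) = (5 + d)/(2*w) (W(w, d) = (5 + d)/((2*w)) = (5 + d)*(1/(2*w)) = (5 + d)/(2*w))
x(T, H) = 0 (x(T, H) = -2 + 2 = 0)
C(t) = 0 (C(t) = 3*0 + 0 = 0 + 0 = 0)
C(p(3))/(96 - 78) = 0/(96 - 78) = 0/18 = 0*(1/18) = 0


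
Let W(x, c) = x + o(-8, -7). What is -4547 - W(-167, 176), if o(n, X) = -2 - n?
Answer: -4386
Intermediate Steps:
W(x, c) = 6 + x (W(x, c) = x + (-2 - 1*(-8)) = x + (-2 + 8) = x + 6 = 6 + x)
-4547 - W(-167, 176) = -4547 - (6 - 167) = -4547 - 1*(-161) = -4547 + 161 = -4386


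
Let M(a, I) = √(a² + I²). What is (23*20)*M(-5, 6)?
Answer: 460*√61 ≈ 3592.7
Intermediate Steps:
M(a, I) = √(I² + a²)
(23*20)*M(-5, 6) = (23*20)*√(6² + (-5)²) = 460*√(36 + 25) = 460*√61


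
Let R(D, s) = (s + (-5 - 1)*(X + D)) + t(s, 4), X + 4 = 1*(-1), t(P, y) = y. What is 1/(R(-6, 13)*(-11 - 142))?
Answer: -1/12699 ≈ -7.8746e-5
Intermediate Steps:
X = -5 (X = -4 + 1*(-1) = -4 - 1 = -5)
R(D, s) = 34 + s - 6*D (R(D, s) = (s + (-5 - 1)*(-5 + D)) + 4 = (s - 6*(-5 + D)) + 4 = (s + (30 - 6*D)) + 4 = (30 + s - 6*D) + 4 = 34 + s - 6*D)
1/(R(-6, 13)*(-11 - 142)) = 1/((34 + 13 - 6*(-6))*(-11 - 142)) = 1/((34 + 13 + 36)*(-153)) = 1/(83*(-153)) = 1/(-12699) = -1/12699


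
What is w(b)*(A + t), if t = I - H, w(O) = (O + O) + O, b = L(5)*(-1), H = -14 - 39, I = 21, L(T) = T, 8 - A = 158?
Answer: 1140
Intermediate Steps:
A = -150 (A = 8 - 1*158 = 8 - 158 = -150)
H = -53
b = -5 (b = 5*(-1) = -5)
w(O) = 3*O (w(O) = 2*O + O = 3*O)
t = 74 (t = 21 - 1*(-53) = 21 + 53 = 74)
w(b)*(A + t) = (3*(-5))*(-150 + 74) = -15*(-76) = 1140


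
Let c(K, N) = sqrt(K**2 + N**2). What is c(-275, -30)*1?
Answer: 5*sqrt(3061) ≈ 276.63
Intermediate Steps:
c(-275, -30)*1 = sqrt((-275)**2 + (-30)**2)*1 = sqrt(75625 + 900)*1 = sqrt(76525)*1 = (5*sqrt(3061))*1 = 5*sqrt(3061)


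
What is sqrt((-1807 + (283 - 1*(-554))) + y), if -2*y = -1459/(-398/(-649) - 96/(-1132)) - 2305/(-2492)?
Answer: sqrt(1903314017632978790)/159749660 ≈ 8.6360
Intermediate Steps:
y = 333743048613/319499320 (y = -(-1459/(-398/(-649) - 96/(-1132)) - 2305/(-2492))/2 = -(-1459/(-398*(-1/649) - 96*(-1/1132)) - 2305*(-1/2492))/2 = -(-1459/(398/649 + 24/283) + 2305/2492)/2 = -(-1459/128210/183667 + 2305/2492)/2 = -(-1459*183667/128210 + 2305/2492)/2 = -(-267970153/128210 + 2305/2492)/2 = -1/2*(-333743048613/159749660) = 333743048613/319499320 ≈ 1044.6)
sqrt((-1807 + (283 - 1*(-554))) + y) = sqrt((-1807 + (283 - 1*(-554))) + 333743048613/319499320) = sqrt((-1807 + (283 + 554)) + 333743048613/319499320) = sqrt((-1807 + 837) + 333743048613/319499320) = sqrt(-970 + 333743048613/319499320) = sqrt(23828708213/319499320) = sqrt(1903314017632978790)/159749660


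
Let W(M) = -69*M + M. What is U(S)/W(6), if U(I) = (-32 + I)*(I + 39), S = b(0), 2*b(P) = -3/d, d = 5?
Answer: 2451/800 ≈ 3.0638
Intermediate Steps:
b(P) = -3/10 (b(P) = (-3/5)/2 = (-3*1/5)/2 = (1/2)*(-3/5) = -3/10)
S = -3/10 ≈ -0.30000
U(I) = (-32 + I)*(39 + I)
W(M) = -68*M
U(S)/W(6) = (-1248 + (-3/10)**2 + 7*(-3/10))/((-68*6)) = (-1248 + 9/100 - 21/10)/(-408) = -125001/100*(-1/408) = 2451/800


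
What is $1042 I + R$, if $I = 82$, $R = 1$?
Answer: $85445$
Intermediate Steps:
$1042 I + R = 1042 \cdot 82 + 1 = 85444 + 1 = 85445$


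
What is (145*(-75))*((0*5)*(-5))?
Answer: 0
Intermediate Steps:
(145*(-75))*((0*5)*(-5)) = -0*(-5) = -10875*0 = 0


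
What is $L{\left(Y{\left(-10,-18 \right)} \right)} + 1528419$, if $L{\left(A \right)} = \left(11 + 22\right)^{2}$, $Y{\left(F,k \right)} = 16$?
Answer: $1529508$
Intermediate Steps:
$L{\left(A \right)} = 1089$ ($L{\left(A \right)} = 33^{2} = 1089$)
$L{\left(Y{\left(-10,-18 \right)} \right)} + 1528419 = 1089 + 1528419 = 1529508$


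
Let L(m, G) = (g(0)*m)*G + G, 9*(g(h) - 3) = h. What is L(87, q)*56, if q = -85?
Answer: -1247120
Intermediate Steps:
g(h) = 3 + h/9
L(m, G) = G + 3*G*m (L(m, G) = ((3 + (⅑)*0)*m)*G + G = ((3 + 0)*m)*G + G = (3*m)*G + G = 3*G*m + G = G + 3*G*m)
L(87, q)*56 = -85*(1 + 3*87)*56 = -85*(1 + 261)*56 = -85*262*56 = -22270*56 = -1247120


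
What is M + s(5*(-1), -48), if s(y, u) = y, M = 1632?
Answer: 1627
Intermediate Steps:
M + s(5*(-1), -48) = 1632 + 5*(-1) = 1632 - 5 = 1627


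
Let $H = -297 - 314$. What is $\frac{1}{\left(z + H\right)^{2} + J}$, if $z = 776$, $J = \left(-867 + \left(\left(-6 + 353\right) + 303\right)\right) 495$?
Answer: $- \frac{1}{80190} \approx -1.247 \cdot 10^{-5}$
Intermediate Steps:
$J = -107415$ ($J = \left(-867 + \left(347 + 303\right)\right) 495 = \left(-867 + 650\right) 495 = \left(-217\right) 495 = -107415$)
$H = -611$ ($H = -297 - 314 = -611$)
$\frac{1}{\left(z + H\right)^{2} + J} = \frac{1}{\left(776 - 611\right)^{2} - 107415} = \frac{1}{165^{2} - 107415} = \frac{1}{27225 - 107415} = \frac{1}{-80190} = - \frac{1}{80190}$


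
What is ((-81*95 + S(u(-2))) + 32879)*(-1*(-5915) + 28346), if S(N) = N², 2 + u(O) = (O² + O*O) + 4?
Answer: 866255124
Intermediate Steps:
u(O) = 2 + 2*O² (u(O) = -2 + ((O² + O*O) + 4) = -2 + ((O² + O²) + 4) = -2 + (2*O² + 4) = -2 + (4 + 2*O²) = 2 + 2*O²)
((-81*95 + S(u(-2))) + 32879)*(-1*(-5915) + 28346) = ((-81*95 + (2 + 2*(-2)²)²) + 32879)*(-1*(-5915) + 28346) = ((-7695 + (2 + 2*4)²) + 32879)*(5915 + 28346) = ((-7695 + (2 + 8)²) + 32879)*34261 = ((-7695 + 10²) + 32879)*34261 = ((-7695 + 100) + 32879)*34261 = (-7595 + 32879)*34261 = 25284*34261 = 866255124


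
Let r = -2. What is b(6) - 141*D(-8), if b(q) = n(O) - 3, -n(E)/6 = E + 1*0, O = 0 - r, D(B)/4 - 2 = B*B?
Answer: -37239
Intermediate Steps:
D(B) = 8 + 4*B² (D(B) = 8 + 4*(B*B) = 8 + 4*B²)
O = 2 (O = 0 - 1*(-2) = 0 + 2 = 2)
n(E) = -6*E (n(E) = -6*(E + 1*0) = -6*(E + 0) = -6*E)
b(q) = -15 (b(q) = -6*2 - 3 = -12 - 3 = -15)
b(6) - 141*D(-8) = -15 - 141*(8 + 4*(-8)²) = -15 - 141*(8 + 4*64) = -15 - 141*(8 + 256) = -15 - 141*264 = -15 - 37224 = -37239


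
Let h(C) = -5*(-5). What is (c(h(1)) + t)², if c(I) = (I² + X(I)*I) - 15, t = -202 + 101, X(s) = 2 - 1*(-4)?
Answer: 434281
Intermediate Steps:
h(C) = 25
X(s) = 6 (X(s) = 2 + 4 = 6)
t = -101
c(I) = -15 + I² + 6*I (c(I) = (I² + 6*I) - 15 = -15 + I² + 6*I)
(c(h(1)) + t)² = ((-15 + 25² + 6*25) - 101)² = ((-15 + 625 + 150) - 101)² = (760 - 101)² = 659² = 434281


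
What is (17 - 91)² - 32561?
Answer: -27085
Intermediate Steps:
(17 - 91)² - 32561 = (-74)² - 32561 = 5476 - 32561 = -27085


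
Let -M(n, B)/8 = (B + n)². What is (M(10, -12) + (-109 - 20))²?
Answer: 25921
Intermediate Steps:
M(n, B) = -8*(B + n)²
(M(10, -12) + (-109 - 20))² = (-8*(-12 + 10)² + (-109 - 20))² = (-8*(-2)² - 129)² = (-8*4 - 129)² = (-32 - 129)² = (-161)² = 25921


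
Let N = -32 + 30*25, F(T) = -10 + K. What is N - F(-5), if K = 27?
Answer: 701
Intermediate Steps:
F(T) = 17 (F(T) = -10 + 27 = 17)
N = 718 (N = -32 + 750 = 718)
N - F(-5) = 718 - 1*17 = 718 - 17 = 701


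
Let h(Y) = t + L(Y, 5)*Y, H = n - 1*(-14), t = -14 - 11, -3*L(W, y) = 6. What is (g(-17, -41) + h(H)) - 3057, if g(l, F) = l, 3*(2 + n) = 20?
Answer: -9409/3 ≈ -3136.3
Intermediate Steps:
n = 14/3 (n = -2 + (1/3)*20 = -2 + 20/3 = 14/3 ≈ 4.6667)
L(W, y) = -2 (L(W, y) = -1/3*6 = -2)
t = -25
H = 56/3 (H = 14/3 - 1*(-14) = 14/3 + 14 = 56/3 ≈ 18.667)
h(Y) = -25 - 2*Y
(g(-17, -41) + h(H)) - 3057 = (-17 + (-25 - 2*56/3)) - 3057 = (-17 + (-25 - 112/3)) - 3057 = (-17 - 187/3) - 3057 = -238/3 - 3057 = -9409/3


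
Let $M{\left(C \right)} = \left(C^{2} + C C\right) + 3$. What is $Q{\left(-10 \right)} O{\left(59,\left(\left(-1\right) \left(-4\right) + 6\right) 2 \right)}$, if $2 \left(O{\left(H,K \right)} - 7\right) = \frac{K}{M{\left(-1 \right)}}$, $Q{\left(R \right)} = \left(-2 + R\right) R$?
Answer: $1080$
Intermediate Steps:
$M{\left(C \right)} = 3 + 2 C^{2}$ ($M{\left(C \right)} = \left(C^{2} + C^{2}\right) + 3 = 2 C^{2} + 3 = 3 + 2 C^{2}$)
$Q{\left(R \right)} = R \left(-2 + R\right)$
$O{\left(H,K \right)} = 7 + \frac{K}{10}$ ($O{\left(H,K \right)} = 7 + \frac{K \frac{1}{3 + 2 \left(-1\right)^{2}}}{2} = 7 + \frac{K \frac{1}{3 + 2 \cdot 1}}{2} = 7 + \frac{K \frac{1}{3 + 2}}{2} = 7 + \frac{K \frac{1}{5}}{2} = 7 + \frac{\frac{1}{5} K}{2} = 7 + \frac{K}{10}$)
$Q{\left(-10 \right)} O{\left(59,\left(\left(-1\right) \left(-4\right) + 6\right) 2 \right)} = - 10 \left(-2 - 10\right) \left(7 + \frac{\left(\left(-1\right) \left(-4\right) + 6\right) 2}{10}\right) = \left(-10\right) \left(-12\right) \left(7 + \frac{\left(4 + 6\right) 2}{10}\right) = 120 \left(7 + \frac{10 \cdot 2}{10}\right) = 120 \left(7 + \frac{1}{10} \cdot 20\right) = 120 \left(7 + 2\right) = 120 \cdot 9 = 1080$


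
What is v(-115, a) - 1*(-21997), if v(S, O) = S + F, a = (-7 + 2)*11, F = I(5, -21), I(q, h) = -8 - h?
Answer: 21895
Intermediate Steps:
F = 13 (F = -8 - 1*(-21) = -8 + 21 = 13)
a = -55 (a = -5*11 = -55)
v(S, O) = 13 + S (v(S, O) = S + 13 = 13 + S)
v(-115, a) - 1*(-21997) = (13 - 115) - 1*(-21997) = -102 + 21997 = 21895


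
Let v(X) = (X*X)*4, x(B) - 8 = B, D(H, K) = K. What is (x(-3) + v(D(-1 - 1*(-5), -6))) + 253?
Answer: 402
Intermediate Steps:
x(B) = 8 + B
v(X) = 4*X² (v(X) = X²*4 = 4*X²)
(x(-3) + v(D(-1 - 1*(-5), -6))) + 253 = ((8 - 3) + 4*(-6)²) + 253 = (5 + 4*36) + 253 = (5 + 144) + 253 = 149 + 253 = 402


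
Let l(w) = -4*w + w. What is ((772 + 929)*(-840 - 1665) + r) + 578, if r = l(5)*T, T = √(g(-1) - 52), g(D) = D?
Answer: -4260427 - 15*I*√53 ≈ -4.2604e+6 - 109.2*I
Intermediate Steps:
l(w) = -3*w
T = I*√53 (T = √(-1 - 52) = √(-53) = I*√53 ≈ 7.2801*I)
r = -15*I*√53 (r = (-3*5)*(I*√53) = -15*I*√53 ≈ -109.2*I)
((772 + 929)*(-840 - 1665) + r) + 578 = ((772 + 929)*(-840 - 1665) - 15*I*√53) + 578 = (1701*(-2505) - 15*I*√53) + 578 = (-4261005 - 15*I*√53) + 578 = -4260427 - 15*I*√53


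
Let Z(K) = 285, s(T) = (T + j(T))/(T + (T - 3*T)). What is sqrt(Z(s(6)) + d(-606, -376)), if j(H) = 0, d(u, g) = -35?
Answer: 5*sqrt(10) ≈ 15.811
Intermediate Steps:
s(T) = -1 (s(T) = (T + 0)/(T + (T - 3*T)) = T/(T - 2*T) = T/((-T)) = T*(-1/T) = -1)
sqrt(Z(s(6)) + d(-606, -376)) = sqrt(285 - 35) = sqrt(250) = 5*sqrt(10)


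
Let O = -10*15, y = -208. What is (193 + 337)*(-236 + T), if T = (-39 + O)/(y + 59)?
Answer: -18536750/149 ≈ -1.2441e+5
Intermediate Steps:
O = -150
T = 189/149 (T = (-39 - 150)/(-208 + 59) = -189/(-149) = -189*(-1/149) = 189/149 ≈ 1.2685)
(193 + 337)*(-236 + T) = (193 + 337)*(-236 + 189/149) = 530*(-34975/149) = -18536750/149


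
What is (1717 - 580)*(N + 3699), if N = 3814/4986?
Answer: 3495711806/831 ≈ 4.2066e+6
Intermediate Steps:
N = 1907/2493 (N = 3814*(1/4986) = 1907/2493 ≈ 0.76494)
(1717 - 580)*(N + 3699) = (1717 - 580)*(1907/2493 + 3699) = 1137*(9223514/2493) = 3495711806/831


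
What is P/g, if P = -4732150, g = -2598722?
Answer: 2366075/1299361 ≈ 1.8210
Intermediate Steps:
P/g = -4732150/(-2598722) = -4732150*(-1/2598722) = 2366075/1299361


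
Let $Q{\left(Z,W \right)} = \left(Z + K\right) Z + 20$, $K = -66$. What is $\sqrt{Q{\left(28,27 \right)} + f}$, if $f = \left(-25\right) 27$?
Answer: $3 i \sqrt{191} \approx 41.461 i$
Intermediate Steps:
$f = -675$
$Q{\left(Z,W \right)} = 20 + Z \left(-66 + Z\right)$ ($Q{\left(Z,W \right)} = \left(Z - 66\right) Z + 20 = \left(-66 + Z\right) Z + 20 = Z \left(-66 + Z\right) + 20 = 20 + Z \left(-66 + Z\right)$)
$\sqrt{Q{\left(28,27 \right)} + f} = \sqrt{\left(20 + 28^{2} - 1848\right) - 675} = \sqrt{\left(20 + 784 - 1848\right) - 675} = \sqrt{-1044 - 675} = \sqrt{-1719} = 3 i \sqrt{191}$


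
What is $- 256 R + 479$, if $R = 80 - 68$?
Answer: $-2593$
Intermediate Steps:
$R = 12$ ($R = 80 - 68 = 12$)
$- 256 R + 479 = \left(-256\right) 12 + 479 = -3072 + 479 = -2593$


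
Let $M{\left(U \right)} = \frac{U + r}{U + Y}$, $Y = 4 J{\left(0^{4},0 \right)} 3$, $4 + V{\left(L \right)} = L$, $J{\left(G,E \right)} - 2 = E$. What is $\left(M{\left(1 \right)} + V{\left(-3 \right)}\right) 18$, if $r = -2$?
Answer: $- \frac{3168}{25} \approx -126.72$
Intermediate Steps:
$J{\left(G,E \right)} = 2 + E$
$V{\left(L \right)} = -4 + L$
$Y = 24$ ($Y = 4 \left(2 + 0\right) 3 = 4 \cdot 2 \cdot 3 = 8 \cdot 3 = 24$)
$M{\left(U \right)} = \frac{-2 + U}{24 + U}$ ($M{\left(U \right)} = \frac{U - 2}{U + 24} = \frac{-2 + U}{24 + U}$)
$\left(M{\left(1 \right)} + V{\left(-3 \right)}\right) 18 = \left(\frac{-2 + 1}{24 + 1} - 7\right) 18 = \left(\frac{1}{25} \left(-1\right) - 7\right) 18 = \left(- \frac{1}{25} - 7\right) 18 = \left(- \frac{176}{25}\right) 18 = - \frac{3168}{25}$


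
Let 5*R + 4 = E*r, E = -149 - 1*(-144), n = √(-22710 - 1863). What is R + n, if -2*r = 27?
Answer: 127/10 + I*√24573 ≈ 12.7 + 156.76*I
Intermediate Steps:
r = -27/2 (r = -½*27 = -27/2 ≈ -13.500)
n = I*√24573 (n = √(-24573) = I*√24573 ≈ 156.76*I)
E = -5 (E = -149 + 144 = -5)
R = 127/10 (R = -⅘ + (-5*(-27/2))/5 = -⅘ + (⅕)*(135/2) = -⅘ + 27/2 = 127/10 ≈ 12.700)
R + n = 127/10 + I*√24573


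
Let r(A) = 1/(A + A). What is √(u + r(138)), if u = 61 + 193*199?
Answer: √732584661/138 ≈ 196.13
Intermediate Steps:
u = 38468 (u = 61 + 38407 = 38468)
r(A) = 1/(2*A)
√(u + r(138)) = √(38468 + (½)/138) = √(38468 + (½)*(1/138)) = √(38468 + 1/276) = √(10617169/276) = √732584661/138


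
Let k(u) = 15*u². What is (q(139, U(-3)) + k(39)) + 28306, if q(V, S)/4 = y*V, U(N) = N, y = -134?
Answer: -23383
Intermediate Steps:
q(V, S) = -536*V (q(V, S) = 4*(-134*V) = -536*V)
(q(139, U(-3)) + k(39)) + 28306 = (-536*139 + 15*39²) + 28306 = (-74504 + 15*1521) + 28306 = (-74504 + 22815) + 28306 = -51689 + 28306 = -23383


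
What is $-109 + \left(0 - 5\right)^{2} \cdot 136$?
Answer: $3291$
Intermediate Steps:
$-109 + \left(0 - 5\right)^{2} \cdot 136 = -109 + \left(-5\right)^{2} \cdot 136 = -109 + 25 \cdot 136 = -109 + 3400 = 3291$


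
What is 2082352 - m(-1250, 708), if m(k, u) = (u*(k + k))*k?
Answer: -2210417648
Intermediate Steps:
m(k, u) = 2*u*k² (m(k, u) = (u*(2*k))*k = (2*k*u)*k = 2*u*k²)
2082352 - m(-1250, 708) = 2082352 - 2*708*(-1250)² = 2082352 - 2*708*1562500 = 2082352 - 1*2212500000 = 2082352 - 2212500000 = -2210417648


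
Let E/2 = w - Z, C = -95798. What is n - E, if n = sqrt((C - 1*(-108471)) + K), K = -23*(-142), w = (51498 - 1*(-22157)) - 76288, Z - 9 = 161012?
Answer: 327308 + 3*sqrt(1771) ≈ 3.2743e+5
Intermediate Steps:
Z = 161021 (Z = 9 + 161012 = 161021)
w = -2633 (w = (51498 + 22157) - 76288 = 73655 - 76288 = -2633)
K = 3266
E = -327308 (E = 2*(-2633 - 1*161021) = 2*(-2633 - 161021) = 2*(-163654) = -327308)
n = 3*sqrt(1771) (n = sqrt((-95798 - 1*(-108471)) + 3266) = sqrt((-95798 + 108471) + 3266) = sqrt(12673 + 3266) = sqrt(15939) = 3*sqrt(1771) ≈ 126.25)
n - E = 3*sqrt(1771) - 1*(-327308) = 3*sqrt(1771) + 327308 = 327308 + 3*sqrt(1771)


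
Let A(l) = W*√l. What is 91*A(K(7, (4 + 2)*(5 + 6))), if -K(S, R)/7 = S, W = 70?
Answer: 44590*I ≈ 44590.0*I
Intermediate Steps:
K(S, R) = -7*S
A(l) = 70*√l
91*A(K(7, (4 + 2)*(5 + 6))) = 91*(70*√(-7*7)) = 91*(70*√(-49)) = 91*(70*(7*I)) = 91*(490*I) = 44590*I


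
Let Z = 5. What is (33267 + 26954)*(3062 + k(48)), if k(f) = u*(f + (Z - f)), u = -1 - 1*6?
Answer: 182288967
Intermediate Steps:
u = -7 (u = -1 - 6 = -7)
k(f) = -35 (k(f) = -7*(f + (5 - f)) = -7*5 = -35)
(33267 + 26954)*(3062 + k(48)) = (33267 + 26954)*(3062 - 35) = 60221*3027 = 182288967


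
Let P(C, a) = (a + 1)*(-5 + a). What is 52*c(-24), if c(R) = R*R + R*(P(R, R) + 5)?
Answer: -808704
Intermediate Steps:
P(C, a) = (1 + a)*(-5 + a)
c(R) = R**2 + R*(R**2 - 4*R) (c(R) = R*R + R*((-5 + R**2 - 4*R) + 5) = R**2 + R*(R**2 - 4*R))
52*c(-24) = 52*((-24)**2*(-3 - 24)) = 52*(576*(-27)) = 52*(-15552) = -808704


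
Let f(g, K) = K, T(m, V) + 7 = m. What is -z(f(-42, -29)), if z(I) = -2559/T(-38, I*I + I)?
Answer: -853/15 ≈ -56.867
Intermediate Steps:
T(m, V) = -7 + m
z(I) = 853/15 (z(I) = -2559/(-7 - 38) = -2559/(-45) = -2559*(-1/45) = 853/15)
-z(f(-42, -29)) = -1*853/15 = -853/15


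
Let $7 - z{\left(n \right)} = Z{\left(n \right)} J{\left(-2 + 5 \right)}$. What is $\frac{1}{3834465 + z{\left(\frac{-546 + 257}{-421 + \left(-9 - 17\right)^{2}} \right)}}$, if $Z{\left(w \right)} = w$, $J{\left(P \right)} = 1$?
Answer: $\frac{15}{57517097} \approx 2.6079 \cdot 10^{-7}$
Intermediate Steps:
$z{\left(n \right)} = 7 - n$ ($z{\left(n \right)} = 7 - n 1 = 7 - n$)
$\frac{1}{3834465 + z{\left(\frac{-546 + 257}{-421 + \left(-9 - 17\right)^{2}} \right)}} = \frac{1}{3834465 + \left(7 - \frac{-546 + 257}{-421 + \left(-9 - 17\right)^{2}}\right)} = \frac{1}{3834465 + \left(7 - - \frac{289}{-421 + \left(-26\right)^{2}}\right)} = \frac{1}{3834465 + \left(7 - - \frac{289}{-421 + 676}\right)} = \frac{1}{3834465 + \left(7 - - \frac{289}{255}\right)} = \frac{1}{3834465 + \left(7 - \left(-289\right) \frac{1}{255}\right)} = \frac{1}{3834465 + \left(7 - - \frac{17}{15}\right)} = \frac{1}{3834465 + \left(7 + \frac{17}{15}\right)} = \frac{1}{3834465 + \frac{122}{15}} = \frac{1}{\frac{57517097}{15}} = \frac{15}{57517097}$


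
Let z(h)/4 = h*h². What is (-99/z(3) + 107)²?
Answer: 1620529/144 ≈ 11254.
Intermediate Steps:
z(h) = 4*h³ (z(h) = 4*(h*h²) = 4*h³)
(-99/z(3) + 107)² = (-99/(4*3³) + 107)² = (-99/(4*27) + 107)² = (-99/108 + 107)² = (-99*1/108 + 107)² = (-11/12 + 107)² = (1273/12)² = 1620529/144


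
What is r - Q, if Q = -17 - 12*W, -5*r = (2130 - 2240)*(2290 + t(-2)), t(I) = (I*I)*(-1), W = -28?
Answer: 49973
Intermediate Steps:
t(I) = -I**2 (t(I) = I**2*(-1) = -I**2)
r = 50292 (r = -(2130 - 2240)*(2290 - 1*(-2)**2)/5 = -(-22)*(2290 - 1*4) = -(-22)*(2290 - 4) = -(-22)*2286 = -1/5*(-251460) = 50292)
Q = 319 (Q = -17 - 12*(-28) = -17 + 336 = 319)
r - Q = 50292 - 1*319 = 50292 - 319 = 49973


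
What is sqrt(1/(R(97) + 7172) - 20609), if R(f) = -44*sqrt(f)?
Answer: sqrt(-1625885217 + 9974756*sqrt(97))/(22*sqrt(163 - sqrt(97))) ≈ 143.56*I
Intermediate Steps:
sqrt(1/(R(97) + 7172) - 20609) = sqrt(1/(-44*sqrt(97) + 7172) - 20609) = sqrt(1/(7172 - 44*sqrt(97)) - 20609) = sqrt(-20609 + 1/(7172 - 44*sqrt(97)))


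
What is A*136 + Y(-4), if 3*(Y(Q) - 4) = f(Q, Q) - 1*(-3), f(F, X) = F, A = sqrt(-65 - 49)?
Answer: 11/3 + 136*I*sqrt(114) ≈ 3.6667 + 1452.1*I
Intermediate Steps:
A = I*sqrt(114) (A = sqrt(-114) = I*sqrt(114) ≈ 10.677*I)
Y(Q) = 5 + Q/3 (Y(Q) = 4 + (Q - 1*(-3))/3 = 4 + (Q + 3)/3 = 4 + (3 + Q)/3 = 4 + (1 + Q/3) = 5 + Q/3)
A*136 + Y(-4) = (I*sqrt(114))*136 + (5 + (1/3)*(-4)) = 136*I*sqrt(114) + (5 - 4/3) = 136*I*sqrt(114) + 11/3 = 11/3 + 136*I*sqrt(114)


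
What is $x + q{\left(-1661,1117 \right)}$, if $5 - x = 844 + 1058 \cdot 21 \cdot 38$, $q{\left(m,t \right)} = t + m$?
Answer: $-845667$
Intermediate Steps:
$q{\left(m,t \right)} = m + t$
$x = -845123$ ($x = 5 - \left(844 + 1058 \cdot 21 \cdot 38\right) = 5 - \left(844 + 1058 \cdot 798\right) = 5 - \left(844 + 844284\right) = 5 - 845128 = -845123$)
$x + q{\left(-1661,1117 \right)} = -845123 + \left(-1661 + 1117\right) = -845123 - 544 = -845667$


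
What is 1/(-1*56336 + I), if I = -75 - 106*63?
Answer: -1/63089 ≈ -1.5851e-5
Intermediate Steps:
I = -6753 (I = -75 - 6678 = -6753)
1/(-1*56336 + I) = 1/(-1*56336 - 6753) = 1/(-56336 - 6753) = 1/(-63089) = -1/63089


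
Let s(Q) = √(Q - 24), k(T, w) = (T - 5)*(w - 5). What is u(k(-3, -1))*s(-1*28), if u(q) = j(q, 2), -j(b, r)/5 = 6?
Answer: -60*I*√13 ≈ -216.33*I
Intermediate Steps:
j(b, r) = -30 (j(b, r) = -5*6 = -30)
k(T, w) = (-5 + T)*(-5 + w)
u(q) = -30
s(Q) = √(-24 + Q)
u(k(-3, -1))*s(-1*28) = -30*√(-24 - 1*28) = -30*√(-24 - 28) = -60*I*√13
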